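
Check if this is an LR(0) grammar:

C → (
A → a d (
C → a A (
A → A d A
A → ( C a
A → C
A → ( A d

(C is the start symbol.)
No. Shift-reduce conflict between [C → ( .] and [A → . ( A d]

Augment with C' → C and build the canonical LR(0) collection (I0 = CLOSURE({[C' → . C]}), then GOTO on every symbol after a dot until no new states appear). It has 17 states:
  I0: { [C → . (], [C → . a A (], [C' → . C] }  — shift
  I1: { [C → ( .] }  — reduce
  I2: { [C' → C .] }  — accept
  I3: { [A → . ( A d], [A → . ( C a], [A → . A d A], [A → . C], [A → . a d (], [C → . (], [C → . a A (], [C → a . A (] }  — shift
  I4: { [A → ( . A d], [A → ( . C a], [A → . ( A d], [A → . ( C a], [A → . A d A], [A → . C], [A → . a d (], [C → ( .], [C → . (], [C → . a A (] }  — shift, reduce
  I5: { [A → A . d A], [C → a A . (] }  — shift
  I6: { [A → C .] }  — reduce
  I7: { [A → . ( A d], [A → . ( C a], [A → . A d A], [A → . C], [A → . a d (], [A → a . d (], [C → . (], [C → . a A (], [C → a . A (] }  — shift
  I8: { [A → a d . (] }  — shift
  I9: { [A → a d ( .] }  — reduce
  I10: { [C → a A ( .] }  — reduce
  I11: { [A → . ( A d], [A → . ( C a], [A → . A d A], [A → . C], [A → . a d (], [A → A d . A], [C → . (], [C → . a A (] }  — shift
  I12: { [A → A . d A], [A → A d A .] }  — shift, reduce
  I13: { [A → ( A . d], [A → A . d A] }  — shift
  I14: { [A → ( C . a], [A → C .] }  — shift, reduce
  I15: { [A → ( C a .] }  — reduce
  I16: { [A → ( A d .], [A → . ( A d], [A → . ( C a], [A → . A d A], [A → . C], [A → . a d (], [A → A d . A], [C → . (], [C → . a A (] }  — shift, reduce

Conflict in state I4:
  Shift-reduce conflict between [C → ( .] and [A → . ( A d]
So the grammar is NOT LR(0).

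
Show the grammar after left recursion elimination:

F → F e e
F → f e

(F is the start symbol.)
F is directly left-recursive. The standard transformation for
  A → A α₁ | ... | A α_m | β₁ | ... | β_n
is
  A  → β₁ A' | ... | β_n A'
  A' → α₁ A' | ... | α_m A' | ε

F → f e becomes F → f e F'
F → F e e becomes F' → e e F'
Add F' → ε

Resulting grammar:
F → f e F'
F' → e e F'
F' → ε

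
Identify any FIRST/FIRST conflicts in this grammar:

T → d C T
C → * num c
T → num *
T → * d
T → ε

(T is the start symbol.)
No FIRST/FIRST conflicts.

A FIRST/FIRST conflict occurs when two productions N → α and N → β for the same non-terminal have FIRST(α) ∩ FIRST(β) ≠ ∅ (with ε ∈ FIRST of a nullable right-hand side, so two nullable alternatives also conflict).

Productions for T:
  T → d C T: FIRST = { 'd' }
  T → num *: FIRST = { 'num' }
  T → * d: FIRST = { '*' }
  T → ε: FIRST = { ε }
C has only one production, so no FIRST/FIRST conflict is possible there.

All alternatives of each non-terminal have pairwise disjoint FIRST sets.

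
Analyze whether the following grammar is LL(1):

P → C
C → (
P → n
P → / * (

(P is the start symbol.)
Yes, the grammar is LL(1).

A grammar is LL(1) if for each non-terminal N with multiple productions, the predict sets of those productions are pairwise disjoint, where PREDICT(N → α) = (FIRST(α) \ {ε}) ∪ (FOLLOW(N) if α ⇒* ε).

Relevant sets:
  FIRST(C) = { '(' }

For P:
  PREDICT(P → C) = { '(' }
  PREDICT(P → n) = { 'n' }
  PREDICT(P → '/' '*' '(') = { '/' }
C has a single production, so nothing to check there.

All predict sets are disjoint. The grammar IS LL(1).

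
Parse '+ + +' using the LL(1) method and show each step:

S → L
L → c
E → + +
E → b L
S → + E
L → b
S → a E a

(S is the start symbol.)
LL(1) parsing maintains a stack (initially the start symbol over $) and the input. At each step: if the stack top is a terminal, match it against the current input token; if it is a non-terminal N, replace it with the RHS of M[N, lookahead] (the unique production whose predict set contains the lookahead).

Stack is shown with the top on the left.

Stack  Input    Action
----------------------
S $    + + + $  output S → + E
+ E $  + + + $  match '+'
E $    + + $    output E → + +
+ + $  + + $    match '+'
+ $    + $      match '+'
$      $        accept

The string is accepted.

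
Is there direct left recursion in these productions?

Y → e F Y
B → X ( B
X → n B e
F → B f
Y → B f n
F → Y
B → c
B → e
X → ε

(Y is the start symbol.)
Direct left recursion occurs when N → N α for some non-terminal N (the right-hand side begins with the left-hand side itself).

Y → e F Y: starts with e
B → X ( B: starts with X
X → n B e: starts with n
F → B f: starts with B
Y → B f n: starts with B
F → Y: starts with Y
B → c: starts with c
B → e: starts with e
X → ε: starts with ε

No direct left recursion found.

Answer: No direct left recursion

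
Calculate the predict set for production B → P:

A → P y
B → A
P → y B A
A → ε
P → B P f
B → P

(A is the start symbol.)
{ 'y' }

PREDICT(B → P) = (FIRST(RHS) \ {ε}) ∪ (FOLLOW(B) if ε ∈ FIRST(RHS), i.e. RHS ⇒* ε)
FIRST(P) = { 'y' }
FIRST(P) = { 'y' }
ε ∉ FIRST(P), so FOLLOW(B) is not added.
PREDICT(B → P) = { 'y' }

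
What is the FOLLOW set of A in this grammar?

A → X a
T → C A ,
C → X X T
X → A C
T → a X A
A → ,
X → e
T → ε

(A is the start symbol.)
A is the start symbol, so $ ∈ FOLLOW(A).
In T → C A ,: A is followed by ',', add FIRST(',') \ {ε} = { ',' }
In X → A C: A is followed by C, add FIRST(C) \ {ε} = { ',', 'e' }
In T → a X A: A is at the end, add FOLLOW(T)

The FOLLOW sets referred to above (computed the same way, to a fixed point):
  FOLLOW(T) = { ',', 'a', 'e' }

Taking the union: FOLLOW(A) = { $, ',', 'a', 'e' }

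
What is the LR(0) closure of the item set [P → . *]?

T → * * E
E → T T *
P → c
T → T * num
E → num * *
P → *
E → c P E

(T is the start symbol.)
{ [P → . *] }

To compute CLOSURE, for each item [A → α.Bβ] where B is a non-terminal, add [B → .γ] for all productions B → γ; repeat for the newly added items until nothing changes.

Start with: [P → . *]
The dot precedes the terminal '*', so nothing is added.

CLOSURE = { [P → . *] }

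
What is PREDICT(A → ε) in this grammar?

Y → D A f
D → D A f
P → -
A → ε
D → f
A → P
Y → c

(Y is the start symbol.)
PREDICT(A → ε) = (FIRST(RHS) \ {ε}) ∪ (FOLLOW(A) if ε ∈ FIRST(RHS), i.e. RHS ⇒* ε)
The right-hand side is ε (FIRST(ε) = { ε }), so the predict set is FOLLOW(A) = { 'f' }
PREDICT(A → ε) = { 'f' }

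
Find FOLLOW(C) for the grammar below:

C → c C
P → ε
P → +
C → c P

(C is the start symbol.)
To compute FOLLOW(C), find every occurrence of C on a right-hand side N → α C β: add FIRST(β) \ {ε}, and if β is empty or nullable also add FOLLOW(N). Iterate to a fixed point.

C is the start symbol, so $ ∈ FOLLOW(C).
In C → c C: C is at the end; this adds FOLLOW(C) to itself — nothing new

Taking the union: FOLLOW(C) = { $ }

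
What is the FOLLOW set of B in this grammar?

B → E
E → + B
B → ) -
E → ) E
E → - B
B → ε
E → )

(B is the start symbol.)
{ $ }

To compute FOLLOW(B), find every occurrence of B on a right-hand side N → α B β: add FIRST(β) \ {ε}, and if β is empty or nullable also add FOLLOW(N). Iterate to a fixed point.

B is the start symbol, so $ ∈ FOLLOW(B).
In E → + B: B is at the end, add FOLLOW(E)
In E → - B: B is at the end, add FOLLOW(E)

The FOLLOW sets referred to above (computed the same way, to a fixed point):
  FOLLOW(E) = { $ }

Taking the union: FOLLOW(B) = { $ }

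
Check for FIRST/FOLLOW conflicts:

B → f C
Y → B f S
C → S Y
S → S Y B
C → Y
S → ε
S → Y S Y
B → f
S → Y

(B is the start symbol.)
Yes. S → S Y B with FOLLOW(S) on { 'f' }; S → Y S Y with FOLLOW(S) on { 'f' }; S → Y with FOLLOW(S) on { 'f' }

A FIRST/FOLLOW conflict occurs when a non-terminal N has a nullable alternative N → β (β ⇒* ε) and another alternative N → α with FIRST(α) ∩ FOLLOW(N) ≠ ∅: on such a lookahead the parser cannot decide between expanding α and letting N vanish via β.

Nullable non-terminals: S.
FIRST sets used below: FIRST(S) = { 'f', ε }, FIRST(Y) = { 'f' }

S: nullable alternative(s) S → ε; FOLLOW(S) = { $, 'f' }
  S → S Y B: FIRST \ {ε} = { 'f' } — overlaps FOLLOW(S) on { 'f' }: CONFLICT
  S → ε: FIRST \ {ε} = { } — this is the only nullable alternative, skip
  S → Y S Y: FIRST \ {ε} = { 'f' } — overlaps FOLLOW(S) on { 'f' }: CONFLICT
  S → Y: FIRST \ {ε} = { 'f' } — overlaps FOLLOW(S) on { 'f' }: CONFLICT

B, C, Y have no nullable alternative, so no FIRST/FOLLOW check is needed there.

So the grammar has 3 FIRST/FOLLOW conflicts (marked CONFLICT above).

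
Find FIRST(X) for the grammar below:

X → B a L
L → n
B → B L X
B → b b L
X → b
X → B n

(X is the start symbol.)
{ 'b' }

FIRST sets of the other non-terminals involved (by the same procedure, iterated to a fixed point):
  FIRST(B) = { 'b' }

From X → B a L:
  - B is a non-terminal: add FIRST(B) \ {ε} = { 'b' }
    B is not nullable, so stop
From X → b:
  - b is a terminal: add 'b' and stop
From X → B n:
  - B is a non-terminal: add FIRST(B) \ {ε} = { 'b' }
    B is not nullable, so stop

Collecting: FIRST(X) = { 'b' }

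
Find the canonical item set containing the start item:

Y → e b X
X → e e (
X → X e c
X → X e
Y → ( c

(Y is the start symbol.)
{ [Y → . ( c], [Y → . e b X], [Y' → . Y] }

First, augment the grammar with Y' → Y
I₀ = CLOSURE({ [Y' → . Y] }):
  [Y' → . Y] has the dot before Y: add [Y → . e b X], [Y → . ( c]
No further items can be added.

I₀ = { [Y → . ( c], [Y → . e b X], [Y' → . Y] }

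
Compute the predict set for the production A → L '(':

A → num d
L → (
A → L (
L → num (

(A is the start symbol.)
PREDICT(A → L '(') = (FIRST(RHS) \ {ε}) ∪ (FOLLOW(A) if ε ∈ FIRST(RHS), i.e. RHS ⇒* ε)
FIRST(L) = { '(', 'num' }
FIRST(L '(') = { '(', 'num' }
ε ∉ FIRST(L '('), so FOLLOW(A) is not added.
PREDICT(A → L '(') = { '(', 'num' }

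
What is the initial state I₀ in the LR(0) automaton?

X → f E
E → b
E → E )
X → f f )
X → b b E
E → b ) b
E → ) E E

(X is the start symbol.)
First, augment the grammar with X' → X
I₀ = CLOSURE({ [X' → . X] }):
  [X' → . X] has the dot before X: add [X → . f E], [X → . f f )], [X → . b b E]
No further items can be added.

I₀ = { [X → . b b E], [X → . f E], [X → . f f )], [X' → . X] }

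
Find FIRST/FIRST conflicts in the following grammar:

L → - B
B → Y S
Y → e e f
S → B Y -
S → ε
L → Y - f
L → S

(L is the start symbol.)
FIRST sets of the non-terminals at (or reachable through a nullable prefix from) the front of some alternative:
  FIRST(Y) = { 'e' }
  FIRST(S) = { 'e', ε }
  FIRST(B) = { 'e' }

Productions for L:
  L → - B: FIRST = { '-' }
  L → Y - f: FIRST = { 'e' }
  L → S: FIRST = { 'e', ε }
Productions for S:
  S → B Y -: FIRST = { 'e' }
  S → ε: FIRST = { ε }
B, Y have only one production, so no FIRST/FIRST conflict is possible there.

Conflict for L: L → Y - f and L → S
  Overlap: { 'e' }

Answer: Yes. L → Y '-' f / L → S on { 'e' }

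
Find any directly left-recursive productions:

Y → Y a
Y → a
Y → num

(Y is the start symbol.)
Yes, Y is left-recursive

Direct left recursion occurs when N → N α for some non-terminal N (the right-hand side begins with the left-hand side itself).

Y → Y a: LEFT RECURSIVE (starts with Y)
Y → a: starts with a
Y → num: starts with num

The grammar has direct left recursion on: Y.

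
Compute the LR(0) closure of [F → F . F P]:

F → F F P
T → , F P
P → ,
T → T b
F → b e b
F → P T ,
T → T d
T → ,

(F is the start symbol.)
{ [F → . F F P], [F → . P T ,], [F → . b e b], [F → F . F P], [P → . ,] }

Start with: [F → F . F P]
  [F → F . F P] has the dot before F: add [F → . F F P], [F → . b e b], [F → . P T ,]
  [F → . P T ,] has the dot before P: add [P → . ,]
No further items can be added.

CLOSURE = { [F → . F F P], [F → . P T ,], [F → . b e b], [F → F . F P], [P → . ,] }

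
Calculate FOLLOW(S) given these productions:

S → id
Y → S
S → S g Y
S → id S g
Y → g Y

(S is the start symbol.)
{ $, 'g' }

To compute FOLLOW(S), find every occurrence of S on a right-hand side N → α S β: add FIRST(β) \ {ε}, and if β is empty or nullable also add FOLLOW(N). Iterate to a fixed point.

S is the start symbol, so $ ∈ FOLLOW(S).
In Y → S: S is at the end, add FOLLOW(Y)
In S → S g Y: S is followed by g Y, add FIRST(g Y) \ {ε} = { 'g' }
In S → id S g: S is followed by g, add FIRST(g) \ {ε} = { 'g' }

The FOLLOW sets referred to above (computed the same way, to a fixed point):
  FOLLOW(Y) = { $, 'g' }

Taking the union: FOLLOW(S) = { $, 'g' }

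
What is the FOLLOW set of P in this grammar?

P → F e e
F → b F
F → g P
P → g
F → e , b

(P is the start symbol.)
{ $, 'e' }

To compute FOLLOW(P), find every occurrence of P on a right-hand side N → α P β: add FIRST(β) \ {ε}, and if β is empty or nullable also add FOLLOW(N). Iterate to a fixed point.

P is the start symbol, so $ ∈ FOLLOW(P).
In F → g P: P is at the end, add FOLLOW(F)

The FOLLOW sets referred to above (computed the same way, to a fixed point):
  FOLLOW(F) = { 'e' }

Taking the union: FOLLOW(P) = { $, 'e' }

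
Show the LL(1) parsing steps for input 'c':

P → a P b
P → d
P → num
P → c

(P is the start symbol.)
LL(1) parsing maintains a stack (initially the start symbol over $) and the input. At each step: if the stack top is a terminal, match it against the current input token; if it is a non-terminal N, replace it with the RHS of M[N, lookahead] (the unique production whose predict set contains the lookahead).

Stack is shown with the top on the left.

Stack  Input  Action
--------------------
P $    c $    output P → c
c $    c $    match 'c'
$      $      accept

The string is accepted.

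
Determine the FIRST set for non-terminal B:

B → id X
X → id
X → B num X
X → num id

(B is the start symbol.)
{ 'id' }

To compute FIRST(B), examine every production with B on the left-hand side, reading each right-hand side left to right until a non-nullable symbol is reached.

From B → id X:
  - id is a terminal: add 'id' and stop

Collecting: FIRST(B) = { 'id' }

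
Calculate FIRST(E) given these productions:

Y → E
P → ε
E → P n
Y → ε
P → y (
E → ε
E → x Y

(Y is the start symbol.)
To compute FIRST(E), examine every production with E on the left-hand side, reading each right-hand side left to right until a non-nullable symbol is reached.

FIRST sets of the other non-terminals involved (by the same procedure, iterated to a fixed point):
  FIRST(P) = { 'y', ε }

From E → P n:
  - P is a non-terminal: add FIRST(P) \ {ε} = { 'y' }
    P is nullable, so continue to the next symbol
  - n is a terminal: add 'n' and stop
From E → ε:
  - ε-production, so ε ∈ FIRST(E)
From E → x Y:
  - x is a terminal: add 'x' and stop

Collecting: FIRST(E) = { 'n', 'x', 'y', ε }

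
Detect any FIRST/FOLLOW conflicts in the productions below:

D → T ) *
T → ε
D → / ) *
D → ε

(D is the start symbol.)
No FIRST/FOLLOW conflicts.

A FIRST/FOLLOW conflict occurs when a non-terminal N has a nullable alternative N → β (β ⇒* ε) and another alternative N → α with FIRST(α) ∩ FOLLOW(N) ≠ ∅: on such a lookahead the parser cannot decide between expanding α and letting N vanish via β.

Nullable non-terminals: D, T.
FIRST sets used below: FIRST(T) = { ε }

D: nullable alternative(s) D → ε; FOLLOW(D) = { $ }
  D → T ) *: FIRST \ {ε} = { ')' } — disjoint from FOLLOW(D)
  D → / ) *: FIRST \ {ε} = { '/' } — disjoint from FOLLOW(D)
  D → ε: FIRST \ {ε} = { } — this is the only nullable alternative, skip
T has a nullable alternative but only one production, so nothing to check.

No FIRST/FOLLOW conflicts found.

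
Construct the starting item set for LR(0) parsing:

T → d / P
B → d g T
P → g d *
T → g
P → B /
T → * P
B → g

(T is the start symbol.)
First, augment the grammar with T' → T
I₀ = CLOSURE({ [T' → . T] }):
  [T' → . T] has the dot before T: add [T → . d / P], [T → . g], [T → . * P]
No further items can be added.

I₀ = { [T → . * P], [T → . d / P], [T → . g], [T' → . T] }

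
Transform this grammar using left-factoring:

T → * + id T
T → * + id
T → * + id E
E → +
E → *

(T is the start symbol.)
T → * + id T'
T' → T
T' → ε
T' → E
E → +
E → *

Left-factoring transforms A → αβ₁ | αβ₂ into A → αA' and A' → β₁ | β₂
(α is the longest common prefix among the alternatives). Repeat until
no nonterminal has two alternatives with a common prefix.

Round 1: T has alternatives sharing prefix '* + id'. Introduce T': T → * + id T'
  Add: T' → T
  Add: T' → ε
  Add: T' → E

No remaining common prefixes — done.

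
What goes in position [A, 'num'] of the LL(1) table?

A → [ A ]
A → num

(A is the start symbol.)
A → num

To find M[A, 'num'], we find productions for A where 'num' is in the predict set (PREDICT(N → α) = (FIRST(α) \ {ε}) ∪ (FOLLOW(N) if α ⇒* ε)).

A → [ A ]: PREDICT = { '[' }
A → num: PREDICT = { 'num' }
  'num' is in predict set, so this production goes in M[A, 'num']

M[A, 'num'] = A → num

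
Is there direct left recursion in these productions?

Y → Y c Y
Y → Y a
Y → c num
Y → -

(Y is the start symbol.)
Yes, Y is left-recursive

Direct left recursion occurs when N → N α for some non-terminal N (the right-hand side begins with the left-hand side itself).

Y → Y c Y: LEFT RECURSIVE (starts with Y)
Y → Y a: LEFT RECURSIVE (starts with Y)
Y → c num: starts with c
Y → -: starts with '-'

The grammar has direct left recursion on: Y.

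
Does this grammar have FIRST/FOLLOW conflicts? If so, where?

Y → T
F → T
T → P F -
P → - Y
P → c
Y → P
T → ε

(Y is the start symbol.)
Yes. Y → P with FOLLOW(Y) on { '-', 'c' }; T → P F '-' with FOLLOW(T) on { '-', 'c' }

Nullable non-terminals: F, T, Y.
FIRST sets used below: FIRST(P) = { '-', 'c' }, FIRST(T) = { '-', 'c', ε }
F has a nullable alternative but only one production, so nothing to check.

T: nullable alternative(s) T → ε; FOLLOW(T) = { $, '-', 'c' }
  T → P F -: FIRST \ {ε} = { '-', 'c' } — overlaps FOLLOW(T) on { '-', 'c' }: CONFLICT
  T → ε: FIRST \ {ε} = { } — this is the only nullable alternative, skip

Y: nullable alternative(s) Y → T; FOLLOW(Y) = { $, '-', 'c' }
  Y → T: FIRST \ {ε} = { '-', 'c' } — this is the only nullable alternative, skip
  Y → P: FIRST \ {ε} = { '-', 'c' } — overlaps FOLLOW(Y) on { '-', 'c' }: CONFLICT

P has no nullable alternative, so no FIRST/FOLLOW check is needed there.

So the grammar has 2 FIRST/FOLLOW conflicts (marked CONFLICT above).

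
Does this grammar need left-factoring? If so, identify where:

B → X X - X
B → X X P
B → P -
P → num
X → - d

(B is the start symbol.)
Left-factoring is needed when two productions for the same non-terminal
share a common prefix on the right-hand side.

Productions for B:
  B → X X - X
  B → X X P
  B → P -

Found common prefix 'X X' in productions for B

Answer: Yes, B has productions with common prefix 'X X'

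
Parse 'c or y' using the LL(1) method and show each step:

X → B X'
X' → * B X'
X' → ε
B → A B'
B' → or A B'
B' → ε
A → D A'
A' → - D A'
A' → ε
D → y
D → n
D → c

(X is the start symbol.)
LL(1) parsing maintains a stack (initially the start symbol over $) and the input. At each step: if the stack top is a terminal, match it against the current input token; if it is a non-terminal N, replace it with the RHS of M[N, lookahead] (the unique production whose predict set contains the lookahead).

Stack is shown with the top on the left.

Stack         Input     Action
------------------------------
X $           c or y $  output X → B X'
B X' $        c or y $  output B → A B'
A B' X' $     c or y $  output A → D A'
D A' B' X' $  c or y $  output D → c
c A' B' X' $  c or y $  match 'c'
A' B' X' $    or y $    output A' → ε
B' X' $       or y $    output B' → or A B'
or A B' X' $  or y $    match 'or'
A B' X' $     y $       output A → D A'
D A' B' X' $  y $       output D → y
y A' B' X' $  y $       match 'y'
A' B' X' $    $         output A' → ε
B' X' $       $         output B' → ε
X' $          $         output X' → ε
$             $         accept

The string is accepted.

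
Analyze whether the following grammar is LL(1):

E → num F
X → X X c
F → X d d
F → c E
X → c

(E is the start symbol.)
No. Predict set conflict for X: { 'c' }

Relevant sets:
  FIRST(X) = { 'c' }

For X:
  PREDICT(X → X X c) = { 'c' }
  PREDICT(X → c) = { 'c' }
For F:
  PREDICT(F → X d d) = { 'c' }
  PREDICT(F → c E) = { 'c' }
E has a single production, so nothing to check there.

Conflict found: Predict set conflict for X: { 'c' }
The grammar is NOT LL(1).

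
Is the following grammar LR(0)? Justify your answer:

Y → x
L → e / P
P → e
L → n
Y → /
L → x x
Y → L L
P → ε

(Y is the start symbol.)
No. Shift-reduce conflict between [Y → x .] and [L → x . x]

A grammar is LR(0) if no state in the canonical LR(0) collection has:
  - both a shift item (dot before a terminal) and a complete item (shift-reduce conflict), or
  - two or more complete items (reduce-reduce conflict; the accept item [Y' → Y .] counts as a complete item here).

Augment with Y' → Y and build the canonical LR(0) collection (I0 = CLOSURE({[Y' → . Y]}), then GOTO on every symbol after a dot until no new states appear). It has 13 states:
  I0: { [L → . e / P], [L → . n], [L → . x x], [Y → . /], [Y → . L L], [Y → . x], [Y' → . Y] }  — shift
  I1: { [Y → / .] }  — reduce
  I2: { [L → . e / P], [L → . n], [L → . x x], [Y → L . L] }  — shift
  I3: { [Y' → Y .] }  — accept
  I4: { [L → e . / P] }  — shift
  I5: { [L → n .] }  — reduce
  I6: { [L → x . x], [Y → x .] }  — shift, reduce
  I7: { [L → x x .] }  — reduce
  I8: { [L → e / . P], [P → . e], [P → .] }  — shift, reduce
  I9: { [L → e / P .] }  — reduce
  I10: { [P → e .] }  — reduce
  I11: { [Y → L L .] }  — reduce
  I12: { [L → x . x] }  — shift

Conflict in state I6:
  Shift-reduce conflict between [Y → x .] and [L → x . x]
So the grammar is NOT LR(0).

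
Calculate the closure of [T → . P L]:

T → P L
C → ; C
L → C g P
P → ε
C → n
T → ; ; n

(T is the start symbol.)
{ [P → .], [T → . P L] }

To compute CLOSURE, for each item [A → α.Bβ] where B is a non-terminal, add [B → .γ] for all productions B → γ; repeat for the newly added items until nothing changes.

Start with: [T → . P L]
  [T → . P L] has the dot before P: add [P → .]
No further items can be added.

CLOSURE = { [P → .], [T → . P L] }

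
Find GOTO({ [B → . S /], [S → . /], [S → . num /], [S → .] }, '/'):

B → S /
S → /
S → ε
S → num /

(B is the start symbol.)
GOTO(I, '/') = CLOSURE({ [A → αX.β] : [A → α.Xβ] ∈ I, X = '/' })

Items with dot before '/', with the dot advanced:
  [S → . /] → [S → / .]
Closure adds nothing (no advanced item has the dot before a non-terminal).

GOTO = { [S → / .] }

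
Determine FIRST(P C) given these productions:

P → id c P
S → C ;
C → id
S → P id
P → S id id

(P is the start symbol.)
{ 'id' }

FIRST sets of the non-terminals involved (from the grammar, by fixed-point iteration):
  FIRST(P) = { 'id' }

To compute FIRST(P C), process the symbols left to right:
Symbol P is a non-terminal. Add FIRST(P) \ {ε} = { 'id' }
P is not nullable (ε ∉ FIRST(P)), so stop here.
FIRST(P C) = { 'id' }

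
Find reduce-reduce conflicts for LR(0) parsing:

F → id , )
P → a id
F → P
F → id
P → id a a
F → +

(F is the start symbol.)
Augment with F' → F and build the canonical LR(0) collection (I0 = CLOSURE({[F' → . F]}), then GOTO on every symbol after a dot until no new states appear). It has 11 states:
  I0: { [F → . +], [F → . P], [F → . id , )], [F → . id], [F' → . F], [P → . a id], [P → . id a a] }  — shift
  I1: { [F → + .] }  — reduce
  I2: { [F' → F .] }  — accept
  I3: { [F → P .] }  — reduce
  I4: { [P → a . id] }  — shift
  I5: { [F → id . , )], [F → id .], [P → id . a a] }  — shift, reduce
  I6: { [F → id , . )] }  — shift
  I7: { [P → id a . a] }  — shift
  I8: { [P → id a a .] }  — reduce
  I9: { [F → id , ) .] }  — reduce
  I10: { [P → a id .] }  — reduce

No state contains more than one complete item.

Answer: No reduce-reduce conflicts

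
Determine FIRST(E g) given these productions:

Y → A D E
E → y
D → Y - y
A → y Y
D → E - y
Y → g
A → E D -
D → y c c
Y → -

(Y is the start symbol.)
{ 'y' }

FIRST sets of the non-terminals involved (from the grammar, by fixed-point iteration):
  FIRST(E) = { 'y' }

To compute FIRST(E g), process the symbols left to right:
Symbol E is a non-terminal. Add FIRST(E) \ {ε} = { 'y' }
E is not nullable (ε ∉ FIRST(E)), so stop here.
FIRST(E g) = { 'y' }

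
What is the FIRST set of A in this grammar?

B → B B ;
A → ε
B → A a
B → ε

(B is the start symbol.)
To compute FIRST(A), examine every production with A on the left-hand side, reading each right-hand side left to right until a non-nullable symbol is reached.

From A → ε:
  - ε-production, so ε ∈ FIRST(A)

Collecting: FIRST(A) = { ε }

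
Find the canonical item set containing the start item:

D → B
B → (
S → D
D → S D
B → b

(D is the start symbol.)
{ [B → . (], [B → . b], [D → . B], [D → . S D], [D' → . D], [S → . D] }

First, augment the grammar with D' → D
I₀ = CLOSURE({ [D' → . D] }):
  [D' → . D] has the dot before D: add [D → . B], [D → . S D]
  [D → . B] has the dot before B: add [B → . (], [B → . b]
  [D → . S D] has the dot before S: add [S → . D]
No further items can be added.

I₀ = { [B → . (], [B → . b], [D → . B], [D → . S D], [D' → . D], [S → . D] }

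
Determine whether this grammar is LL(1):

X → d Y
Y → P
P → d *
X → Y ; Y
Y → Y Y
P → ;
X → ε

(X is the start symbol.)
No. Predict set conflict for X: { 'd' }

A grammar is LL(1) if for each non-terminal N with multiple productions, the predict sets of those productions are pairwise disjoint, where PREDICT(N → α) = (FIRST(α) \ {ε}) ∪ (FOLLOW(N) if α ⇒* ε).

Relevant sets:
  FIRST(Y) = { ';', 'd' }
  FIRST(P) = { ';', 'd' }
  FOLLOW(X) = { $ }

For X:
  PREDICT(X → d Y) = { 'd' }
  PREDICT(X → Y ';' Y) = { ';', 'd' }
  PREDICT(X → ε) = { $ }
For Y:
  PREDICT(Y → P) = { ';', 'd' }
  PREDICT(Y → Y Y) = { ';', 'd' }
For P:
  PREDICT(P → d '*') = { 'd' }
  PREDICT(P → ';') = { ';' }

Conflict found: Predict set conflict for X: { 'd' }
The grammar is NOT LL(1).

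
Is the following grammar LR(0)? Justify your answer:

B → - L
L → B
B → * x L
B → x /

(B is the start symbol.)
Augment with B' → B and build the canonical LR(0) collection (I0 = CLOSURE({[B' → . B]}), then GOTO on every symbol after a dot until no new states appear). It has 10 states:
  I0: { [B → . * x L], [B → . - L], [B → . x /], [B' → . B] }  — shift
  I1: { [B → * . x L] }  — shift
  I2: { [B → - . L], [B → . * x L], [B → . - L], [B → . x /], [L → . B] }  — shift
  I3: { [B' → B .] }  — accept
  I4: { [B → x . /] }  — shift
  I5: { [B → x / .] }  — reduce
  I6: { [L → B .] }  — reduce
  I7: { [B → - L .] }  — reduce
  I8: { [B → * x . L], [B → . * x L], [B → . - L], [B → . x /], [L → . B] }  — shift
  I9: { [B → * x L .] }  — reduce

Every state is either a pure shift/goto state or contains exactly one complete item and nothing to shift — no conflicts. The grammar is LR(0).

Answer: Yes, the grammar is LR(0)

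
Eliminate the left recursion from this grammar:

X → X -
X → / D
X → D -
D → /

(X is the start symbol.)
X is directly left-recursive. The standard transformation for
  A → A α₁ | ... | A α_m | β₁ | ... | β_n
is
  A  → β₁ A' | ... | β_n A'
  A' → α₁ A' | ... | α_m A' | ε

X → / D becomes X → / D X'
X → D - becomes X → D - X'
X → X - becomes X' → - X'
Add X' → ε

Productions for other non-terminals are unchanged:
  D → /

Resulting grammar:
X → / D X'
X → D - X'
X' → - X'
X' → ε
D → /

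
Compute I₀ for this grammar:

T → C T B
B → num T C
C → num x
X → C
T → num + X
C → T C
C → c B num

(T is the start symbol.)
First, augment the grammar with T' → T
I₀ = CLOSURE({ [T' → . T] }):
  [T' → . T] has the dot before T: add [T → . C T B], [T → . num + X]
  [T → . C T B] has the dot before C: add [C → . num x], [C → . T C], [C → . c B num]
No further items can be added.

I₀ = { [C → . T C], [C → . c B num], [C → . num x], [T → . C T B], [T → . num + X], [T' → . T] }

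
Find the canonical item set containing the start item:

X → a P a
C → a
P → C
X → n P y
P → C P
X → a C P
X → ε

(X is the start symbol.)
First, augment the grammar with X' → X
I₀ = CLOSURE({ [X' → . X] }):
  [X' → . X] has the dot before X: add [X → . a P a], [X → . n P y], [X → . a C P], [X → .]
No further items can be added.

I₀ = { [X → . a C P], [X → . a P a], [X → . n P y], [X → .], [X' → . X] }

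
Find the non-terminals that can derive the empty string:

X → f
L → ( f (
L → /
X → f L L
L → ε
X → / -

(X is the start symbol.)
{ 'L' }

A non-terminal is nullable if it can derive ε (the empty string): either it has an ε-production, or it has a production whose right-hand side consists entirely of nullable non-terminals.

ε-productions: L → ε
So L is immediately nullable.
No further non-terminal can be added: every production for the remaining non-terminals contains a terminal or a non-nullable non-terminal.
Nullable = { 'L' }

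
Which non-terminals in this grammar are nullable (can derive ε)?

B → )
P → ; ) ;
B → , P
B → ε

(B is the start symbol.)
A non-terminal is nullable if it can derive ε (the empty string): either it has an ε-production, or it has a production whose right-hand side consists entirely of nullable non-terminals.

ε-productions: B → ε
So B is immediately nullable.
No further non-terminal can be added: every production for the remaining non-terminals contains a terminal or a non-nullable non-terminal.
Nullable = { 'B' }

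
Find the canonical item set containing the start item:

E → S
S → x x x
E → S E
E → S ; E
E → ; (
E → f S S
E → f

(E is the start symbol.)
First, augment the grammar with E' → E
I₀ = CLOSURE({ [E' → . E] }):
  [E' → . E] has the dot before E: add [E → . S], [E → . S E], [E → . S ; E], [E → . ; (], [E → . f S S], [E → . f]
  [E → . S] has the dot before S: add [S → . x x x]
No further items can be added.

I₀ = { [E → . ; (], [E → . S ; E], [E → . S E], [E → . S], [E → . f S S], [E → . f], [E' → . E], [S → . x x x] }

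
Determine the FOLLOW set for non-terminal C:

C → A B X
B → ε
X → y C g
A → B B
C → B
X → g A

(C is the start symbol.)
C is the start symbol, so $ ∈ FOLLOW(C).
In X → y C g: C is followed by g, add FIRST(g) \ {ε} = { 'g' }

Taking the union: FOLLOW(C) = { $, 'g' }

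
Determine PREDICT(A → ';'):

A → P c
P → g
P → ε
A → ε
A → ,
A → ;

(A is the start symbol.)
{ ';' }

PREDICT(A → ';') = (FIRST(RHS) \ {ε}) ∪ (FOLLOW(A) if ε ∈ FIRST(RHS), i.e. RHS ⇒* ε)
FIRST(';') = { ';' }
ε ∉ FIRST(';'), so FOLLOW(A) is not added.
PREDICT(A → ';') = { ';' }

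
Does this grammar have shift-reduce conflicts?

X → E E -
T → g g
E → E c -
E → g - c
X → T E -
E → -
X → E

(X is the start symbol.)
A shift-reduce conflict occurs when an LR(0) state has both:
  - a complete (reduce) item [A → α .] (dot at the end), and
  - a shift item [B → β . c γ] (dot before a terminal).

Augment with X' → X and build the canonical LR(0) collection (I0 = CLOSURE({[X' → . X]}), then GOTO on every symbol after a dot until no new states appear). It has 16 states:
  I0: { [E → . -], [E → . E c -], [E → . g - c], [T → . g g], [X → . E E -], [X → . E], [X → . T E -], [X' → . X] }  — shift
  I1: { [E → - .] }  — reduce
  I2: { [E → . -], [E → . E c -], [E → . g - c], [E → E . c -], [X → E . E -], [X → E .] }  — shift, reduce
  I3: { [E → . -], [E → . E c -], [E → . g - c], [X → T . E -] }  — shift
  I4: { [X' → X .] }  — accept
  I5: { [E → g . - c], [T → g . g] }  — shift
  I6: { [E → g - . c] }  — shift
  I7: { [T → g g .] }  — reduce
  I8: { [E → g - c .] }  — reduce
  I9: { [E → E . c -], [X → T E . -] }  — shift
  I10: { [E → g . - c] }  — shift
  I11: { [X → T E - .] }  — reduce
  I12: { [E → E c . -] }  — shift
  I13: { [E → E c - .] }  — reduce
  I14: { [E → E . c -], [X → E E . -] }  — shift
  I15: { [X → E E - .] }  — reduce

I2 contains reduce item [X → E .] and shift items [E → . -], [E → E . c -], [E → . g - c] — shift-reduce conflict.

Answer: Yes — I2: [X → E .] vs [E → . -]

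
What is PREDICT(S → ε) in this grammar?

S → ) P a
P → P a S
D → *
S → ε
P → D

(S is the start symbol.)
PREDICT(S → ε) = (FIRST(RHS) \ {ε}) ∪ (FOLLOW(S) if ε ∈ FIRST(RHS), i.e. RHS ⇒* ε)
The right-hand side is ε (FIRST(ε) = { ε }), so the predict set is FOLLOW(S) = { $, 'a' }
PREDICT(S → ε) = { $, 'a' }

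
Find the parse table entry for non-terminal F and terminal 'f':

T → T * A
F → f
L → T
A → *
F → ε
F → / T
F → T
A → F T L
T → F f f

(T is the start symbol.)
To find M[F, 'f'], we find productions for F where 'f' is in the predict set (PREDICT(N → α) = (FIRST(α) \ {ε}) ∪ (FOLLOW(N) if α ⇒* ε)).

Relevant sets:
  FIRST(T) = { '/', 'f' }
  FOLLOW(F) = { '/', 'f' }

F → f: PREDICT = { 'f' }
  'f' is in predict set, so this production goes in M[F, 'f']
F → ε: PREDICT = { '/', 'f' }
  'f' is in predict set, so this production goes in M[F, 'f']
F → / T: PREDICT = { '/' }
F → T: PREDICT = { '/', 'f' }
  'f' is in predict set, so this production goes in M[F, 'f']

M[F, 'f'] = F → f, F → ε, F → T  (a multiply-defined cell — the grammar is not LL(1))

Answer: F → f, F → ε, F → T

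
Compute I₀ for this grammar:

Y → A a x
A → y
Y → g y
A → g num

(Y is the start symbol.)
First, augment the grammar with Y' → Y
I₀ = CLOSURE({ [Y' → . Y] }):
  [Y' → . Y] has the dot before Y: add [Y → . A a x], [Y → . g y]
  [Y → . A a x] has the dot before A: add [A → . y], [A → . g num]
No further items can be added.

I₀ = { [A → . g num], [A → . y], [Y → . A a x], [Y → . g y], [Y' → . Y] }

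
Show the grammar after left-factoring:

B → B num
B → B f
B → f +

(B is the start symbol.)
Left-factoring transforms A → αβ₁ | αβ₂ into A → αA' and A' → β₁ | β₂
(α is the longest common prefix among the alternatives). Repeat until
no nonterminal has two alternatives with a common prefix.

Round 1: B has alternatives sharing prefix 'B'. Introduce B': B → B B'
  Add: B' → num
  Add: B' → f

No remaining common prefixes — done.

Resulting grammar:
B → B B'
B' → num
B' → f
B → f +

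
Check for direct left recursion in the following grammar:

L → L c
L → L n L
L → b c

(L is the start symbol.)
Yes, L is left-recursive

Direct left recursion occurs when N → N α for some non-terminal N (the right-hand side begins with the left-hand side itself).

L → L c: LEFT RECURSIVE (starts with L)
L → L n L: LEFT RECURSIVE (starts with L)
L → b c: starts with b

The grammar has direct left recursion on: L.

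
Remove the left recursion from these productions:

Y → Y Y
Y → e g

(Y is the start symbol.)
Y → e g Y'
Y' → Y Y'
Y' → ε

Y is directly left-recursive. The standard transformation for
  A → A α₁ | ... | A α_m | β₁ | ... | β_n
is
  A  → β₁ A' | ... | β_n A'
  A' → α₁ A' | ... | α_m A' | ε

Y → e g becomes Y → e g Y'
Y → Y Y becomes Y' → Y Y'
Add Y' → ε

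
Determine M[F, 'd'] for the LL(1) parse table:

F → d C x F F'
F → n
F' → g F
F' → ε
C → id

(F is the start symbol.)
To find M[F, 'd'], we find productions for F where 'd' is in the predict set (PREDICT(N → α) = (FIRST(α) \ {ε}) ∪ (FOLLOW(N) if α ⇒* ε)).

F → d C x F F': PREDICT = { 'd' }
  'd' is in predict set, so this production goes in M[F, 'd']
F → n: PREDICT = { 'n' }

M[F, 'd'] = F → d C x F F'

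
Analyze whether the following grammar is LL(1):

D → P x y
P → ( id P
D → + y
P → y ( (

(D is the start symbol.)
A grammar is LL(1) if for each non-terminal N with multiple productions, the predict sets of those productions are pairwise disjoint, where PREDICT(N → α) = (FIRST(α) \ {ε}) ∪ (FOLLOW(N) if α ⇒* ε).

Relevant sets:
  FIRST(P) = { '(', 'y' }

For D:
  PREDICT(D → P x y) = { '(', 'y' }
  PREDICT(D → '+' y) = { '+' }
For P:
  PREDICT(P → '(' id P) = { '(' }
  PREDICT(P → y '(' '(') = { 'y' }

All predict sets are disjoint. The grammar IS LL(1).

Answer: Yes, the grammar is LL(1).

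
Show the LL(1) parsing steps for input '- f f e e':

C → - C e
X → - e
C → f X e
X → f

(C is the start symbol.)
Stack is shown with the top on the left.

Stack      Input        Action
------------------------------
C $        - f f e e $  output C → - C e
- C e $    - f f e e $  match '-'
C e $      f f e e $    output C → f X e
f X e e $  f f e e $    match 'f'
X e e $    f e e $      output X → f
f e e $    f e e $      match 'f'
e e $      e e $        match 'e'
e $        e $          match 'e'
$          $            accept

The string is accepted.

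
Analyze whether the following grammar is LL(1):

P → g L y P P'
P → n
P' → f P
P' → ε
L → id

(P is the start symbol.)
No. Predict set conflict for P': { 'f' }

A grammar is LL(1) if for each non-terminal N with multiple productions, the predict sets of those productions are pairwise disjoint, where PREDICT(N → α) = (FIRST(α) \ {ε}) ∪ (FOLLOW(N) if α ⇒* ε).

Relevant sets:
  FOLLOW(P') = { $, 'f' }

For P:
  PREDICT(P → g L y P P') = { 'g' }
  PREDICT(P → n) = { 'n' }
For P':
  PREDICT(P' → f P) = { 'f' }
  PREDICT(P' → ε) = { $, 'f' }
L has a single production, so nothing to check there.

Conflict found: Predict set conflict for P': { 'f' }
The grammar is NOT LL(1).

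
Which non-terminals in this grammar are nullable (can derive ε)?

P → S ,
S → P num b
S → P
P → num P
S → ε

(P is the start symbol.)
{ 'S' }

A non-terminal is nullable if it can derive ε (the empty string): either it has an ε-production, or it has a production whose right-hand side consists entirely of nullable non-terminals.

ε-productions: S → ε
So S is immediately nullable.
No further non-terminal can be added: every production for the remaining non-terminals contains a terminal or a non-nullable non-terminal.
Nullable = { 'S' }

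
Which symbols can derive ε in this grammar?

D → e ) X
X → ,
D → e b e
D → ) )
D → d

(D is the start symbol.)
None

There are no ε-productions, so no non-terminal can derive ε.
No non-terminals are nullable.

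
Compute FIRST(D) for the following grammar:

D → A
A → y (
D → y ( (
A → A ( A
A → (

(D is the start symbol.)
{ '(', 'y' }

FIRST sets of the other non-terminals involved (by the same procedure, iterated to a fixed point):
  FIRST(A) = { '(', 'y' }

From D → A:
  - A is a non-terminal: add FIRST(A) \ {ε} = { '(', 'y' }
    A is not nullable, so stop
From D → y ( (:
  - y is a terminal: add 'y' and stop

Collecting: FIRST(D) = { '(', 'y' }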